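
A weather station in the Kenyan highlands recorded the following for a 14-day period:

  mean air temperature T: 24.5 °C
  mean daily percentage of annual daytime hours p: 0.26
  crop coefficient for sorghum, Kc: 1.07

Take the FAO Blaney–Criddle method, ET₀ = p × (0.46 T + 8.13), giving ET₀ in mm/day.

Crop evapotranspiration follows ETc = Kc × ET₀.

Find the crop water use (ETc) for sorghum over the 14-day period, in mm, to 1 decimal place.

75.6 mm

ET₀ = 0.26 × (0.46 × 24.5 + 8.13) = 0.26 × 19.400 = 5.0440 mm/d
ETc = Kc × ET₀ = 1.07 × 5.0440 = 5.3971 mm/d
Over 14 days: 5.3971 × 14 = 75.559 mm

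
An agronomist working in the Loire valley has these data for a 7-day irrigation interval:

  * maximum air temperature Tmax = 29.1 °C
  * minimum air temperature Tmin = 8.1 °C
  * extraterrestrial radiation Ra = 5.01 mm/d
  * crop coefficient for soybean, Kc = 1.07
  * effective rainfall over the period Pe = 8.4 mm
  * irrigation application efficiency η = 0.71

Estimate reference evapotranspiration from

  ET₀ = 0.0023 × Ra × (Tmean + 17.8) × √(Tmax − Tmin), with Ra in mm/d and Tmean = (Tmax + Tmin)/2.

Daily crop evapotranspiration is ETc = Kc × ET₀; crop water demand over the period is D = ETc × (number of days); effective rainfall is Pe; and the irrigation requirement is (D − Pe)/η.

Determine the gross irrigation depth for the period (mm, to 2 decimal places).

8.45 mm

Tmean = (29.1 + 8.1)/2 = 18.60 °C
ET₀ = 0.0023 × 5.01 × (18.60 + 17.8) × √21.0 = 0.0023 × 5.01 × 36.40 × 4.5826 = 1.9221 mm/d
ETc = Kc × ET₀ = 1.07 × 1.9221 = 2.0566 mm/d
Crop demand D = ETc × 7 d = 2.0566 × 7 = 14.396 mm
D − Pe = 14.396 − 8.4 = 5.996 mm
Gross irrigation = 5.996 / 0.71 = 8.445 mm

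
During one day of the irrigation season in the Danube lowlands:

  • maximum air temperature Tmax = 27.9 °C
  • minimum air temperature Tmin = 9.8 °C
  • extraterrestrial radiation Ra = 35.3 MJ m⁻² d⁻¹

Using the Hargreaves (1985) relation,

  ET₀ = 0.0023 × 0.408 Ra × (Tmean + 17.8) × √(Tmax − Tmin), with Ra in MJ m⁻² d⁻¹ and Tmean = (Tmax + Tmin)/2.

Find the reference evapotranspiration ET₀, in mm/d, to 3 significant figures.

Tmean = (27.9 + 9.8)/2 = 18.85 °C
0.408 Ra = 0.408 × 35.3 = 14.4024 mm/d equivalent
ET₀ = 0.0023 × 14.4024 × (18.85 + 17.8) × √18.1 = 0.0023 × 14.4024 × 36.65 × 4.2544 = 5.1651 mm/d

5.17 mm/d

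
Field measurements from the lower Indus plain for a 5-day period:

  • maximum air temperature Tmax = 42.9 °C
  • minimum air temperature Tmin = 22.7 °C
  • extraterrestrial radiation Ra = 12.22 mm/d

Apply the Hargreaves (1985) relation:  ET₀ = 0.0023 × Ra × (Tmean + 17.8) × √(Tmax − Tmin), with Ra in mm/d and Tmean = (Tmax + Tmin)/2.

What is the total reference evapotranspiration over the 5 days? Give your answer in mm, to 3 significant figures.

32.0 mm

Tmean = (42.9 + 22.7)/2 = 32.80 °C
ET₀ = 0.0023 × 12.22 × (32.80 + 17.8) × √20.2 = 0.0023 × 12.22 × 50.60 × 4.4944 = 6.3918 mm/d
Over 5 days: 6.3918 × 5 = 31.959 mm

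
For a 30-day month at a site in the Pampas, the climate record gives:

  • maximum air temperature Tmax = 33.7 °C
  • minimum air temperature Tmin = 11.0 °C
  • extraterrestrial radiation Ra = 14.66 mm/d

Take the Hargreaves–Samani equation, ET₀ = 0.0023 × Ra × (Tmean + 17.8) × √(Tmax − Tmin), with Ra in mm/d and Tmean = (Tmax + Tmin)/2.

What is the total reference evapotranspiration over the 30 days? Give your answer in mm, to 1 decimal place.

193.5 mm

Tmean = (33.7 + 11.0)/2 = 22.35 °C
ET₀ = 0.0023 × 14.66 × (22.35 + 17.8) × √22.7 = 0.0023 × 14.66 × 40.15 × 4.7645 = 6.4501 mm/d
Over 30 days: 6.4501 × 30 = 193.503 mm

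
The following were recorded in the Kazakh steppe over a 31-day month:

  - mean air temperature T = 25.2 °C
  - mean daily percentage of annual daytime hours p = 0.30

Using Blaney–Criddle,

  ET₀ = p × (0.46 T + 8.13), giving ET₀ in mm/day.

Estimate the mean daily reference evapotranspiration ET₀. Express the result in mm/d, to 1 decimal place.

ET₀ = 0.30 × (0.46 × 25.2 + 8.13) = 0.30 × 19.722 = 5.9166 mm/d

5.9 mm/d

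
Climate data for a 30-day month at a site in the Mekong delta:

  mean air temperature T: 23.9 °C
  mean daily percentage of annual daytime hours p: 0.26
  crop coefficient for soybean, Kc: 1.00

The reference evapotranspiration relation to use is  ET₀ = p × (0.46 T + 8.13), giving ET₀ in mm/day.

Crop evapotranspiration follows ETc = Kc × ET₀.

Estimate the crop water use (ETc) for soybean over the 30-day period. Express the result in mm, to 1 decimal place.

149.2 mm

ET₀ = 0.26 × (0.46 × 23.9 + 8.13) = 0.26 × 19.124 = 4.9722 mm/d
ETc = Kc × ET₀ = 1.00 × 4.9722 = 4.9722 mm/d
Over 30 days: 4.9722 × 30 = 149.166 mm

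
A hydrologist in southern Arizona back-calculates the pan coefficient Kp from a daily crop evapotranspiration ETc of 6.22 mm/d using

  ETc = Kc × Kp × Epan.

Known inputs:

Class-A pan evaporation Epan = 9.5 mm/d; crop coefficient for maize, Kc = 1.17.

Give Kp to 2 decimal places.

0.56

ETc = Kc × Kp × Epan  ⇒  Kp = ETc / (Kc × Epan)
Kp = 6.22 / (1.17 × 9.5) = 6.22 / 11.115 = 0.5596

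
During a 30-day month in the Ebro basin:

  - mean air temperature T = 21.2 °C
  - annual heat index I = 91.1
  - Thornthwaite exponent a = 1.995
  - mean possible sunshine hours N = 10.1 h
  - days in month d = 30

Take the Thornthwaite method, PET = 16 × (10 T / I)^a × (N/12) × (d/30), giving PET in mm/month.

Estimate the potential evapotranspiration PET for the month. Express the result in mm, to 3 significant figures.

72.6 mm

10T/I = 10 × 21.2 / 91.1 = 2.3271
(10T/I)^a = 2.3271^1.995 = 5.3926
Uncorrected PET = 16 × 5.3926 = 86.282 mm
Correction = (N/12)(d/30) = (10.1/12)(30/30) = 0.8417
PET = 86.282 × 0.8417 = 72.624 mm/month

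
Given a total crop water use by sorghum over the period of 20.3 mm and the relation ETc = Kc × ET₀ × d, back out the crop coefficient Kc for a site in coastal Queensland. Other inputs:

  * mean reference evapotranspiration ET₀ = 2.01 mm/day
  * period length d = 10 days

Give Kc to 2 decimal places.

1.01

ETc = Kc × ET₀ × d  ⇒  Kc = ETc / (ET₀ × d)
Kc = 20.3 / (2.01 × 10) = 20.3 / 20.10 = 1.0100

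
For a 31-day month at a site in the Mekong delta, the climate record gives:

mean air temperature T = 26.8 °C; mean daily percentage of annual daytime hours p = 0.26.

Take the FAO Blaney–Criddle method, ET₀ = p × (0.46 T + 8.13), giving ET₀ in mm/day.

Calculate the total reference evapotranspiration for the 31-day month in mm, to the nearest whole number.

ET₀ = 0.26 × (0.46 × 26.8 + 8.13) = 0.26 × 20.458 = 5.3191 mm/d
Monthly total = 5.3191 × 31 = 164.892 mm

165 mm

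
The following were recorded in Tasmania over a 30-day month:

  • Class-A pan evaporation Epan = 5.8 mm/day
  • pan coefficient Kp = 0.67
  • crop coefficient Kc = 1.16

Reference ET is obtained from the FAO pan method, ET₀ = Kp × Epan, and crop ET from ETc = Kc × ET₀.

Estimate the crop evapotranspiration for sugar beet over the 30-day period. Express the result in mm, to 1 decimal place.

ET₀ = 0.67 × 5.8 = 3.8860 mm/d
ETc = Kc × ET₀ = 1.16 × 3.8860 = 4.5078 mm/d
Over 30 days: 4.5078 × 30 = 135.234 mm

135.2 mm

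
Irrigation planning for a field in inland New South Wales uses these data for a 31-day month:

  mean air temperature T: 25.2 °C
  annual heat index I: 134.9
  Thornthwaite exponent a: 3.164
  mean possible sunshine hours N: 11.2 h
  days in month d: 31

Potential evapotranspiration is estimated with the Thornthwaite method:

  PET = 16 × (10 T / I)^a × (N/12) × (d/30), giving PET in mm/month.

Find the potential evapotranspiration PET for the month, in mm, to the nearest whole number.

10T/I = 10 × 25.2 / 134.9 = 1.8681
(10T/I)^a = 1.8681^3.164 = 7.2229
Uncorrected PET = 16 × 7.2229 = 115.566 mm
Correction = (N/12)(d/30) = (11.2/12)(31/30) = 0.9644
PET = 115.566 × 0.9644 = 111.452 mm/month

111 mm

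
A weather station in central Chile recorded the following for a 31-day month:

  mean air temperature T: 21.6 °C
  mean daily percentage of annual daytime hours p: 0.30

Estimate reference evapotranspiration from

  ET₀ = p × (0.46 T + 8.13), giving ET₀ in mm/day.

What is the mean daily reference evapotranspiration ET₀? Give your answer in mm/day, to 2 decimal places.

5.42 mm/day

ET₀ = 0.30 × (0.46 × 21.6 + 8.13) = 0.30 × 18.066 = 5.4198 mm/d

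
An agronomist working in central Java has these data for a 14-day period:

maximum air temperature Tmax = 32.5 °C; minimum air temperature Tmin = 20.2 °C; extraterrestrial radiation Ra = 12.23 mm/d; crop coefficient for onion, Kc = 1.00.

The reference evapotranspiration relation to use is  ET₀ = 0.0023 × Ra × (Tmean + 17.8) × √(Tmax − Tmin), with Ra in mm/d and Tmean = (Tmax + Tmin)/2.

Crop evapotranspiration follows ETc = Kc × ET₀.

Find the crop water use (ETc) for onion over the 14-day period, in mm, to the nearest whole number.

Tmean = (32.5 + 20.2)/2 = 26.35 °C
ET₀ = 0.0023 × 12.23 × (26.35 + 17.8) × √12.3 = 0.0023 × 12.23 × 44.15 × 3.5071 = 4.3555 mm/d
ETc = Kc × ET₀ = 1.00 × 4.3555 = 4.3555 mm/d
Over 14 days: 4.3555 × 14 = 60.977 mm

61 mm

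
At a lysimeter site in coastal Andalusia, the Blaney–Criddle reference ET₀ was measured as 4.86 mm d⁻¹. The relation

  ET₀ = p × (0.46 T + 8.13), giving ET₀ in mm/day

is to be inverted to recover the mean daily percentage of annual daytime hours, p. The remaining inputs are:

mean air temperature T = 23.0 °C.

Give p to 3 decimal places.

p = ET₀ / (0.46 T + 8.13) = 4.86 / (0.46 × 23.0 + 8.13) = 4.86 / 18.710 = 0.2598

0.260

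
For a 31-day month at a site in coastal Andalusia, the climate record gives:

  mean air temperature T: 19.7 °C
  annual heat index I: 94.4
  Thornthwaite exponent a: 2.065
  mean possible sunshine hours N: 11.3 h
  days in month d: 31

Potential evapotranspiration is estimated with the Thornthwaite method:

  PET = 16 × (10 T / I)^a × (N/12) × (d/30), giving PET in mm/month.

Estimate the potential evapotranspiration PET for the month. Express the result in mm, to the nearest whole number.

71 mm

10T/I = 10 × 19.7 / 94.4 = 2.0869
(10T/I)^a = 2.0869^2.065 = 4.5685
Uncorrected PET = 16 × 4.5685 = 73.096 mm
Correction = (N/12)(d/30) = (11.3/12)(31/30) = 0.9731
PET = 73.096 × 0.9731 = 71.130 mm/month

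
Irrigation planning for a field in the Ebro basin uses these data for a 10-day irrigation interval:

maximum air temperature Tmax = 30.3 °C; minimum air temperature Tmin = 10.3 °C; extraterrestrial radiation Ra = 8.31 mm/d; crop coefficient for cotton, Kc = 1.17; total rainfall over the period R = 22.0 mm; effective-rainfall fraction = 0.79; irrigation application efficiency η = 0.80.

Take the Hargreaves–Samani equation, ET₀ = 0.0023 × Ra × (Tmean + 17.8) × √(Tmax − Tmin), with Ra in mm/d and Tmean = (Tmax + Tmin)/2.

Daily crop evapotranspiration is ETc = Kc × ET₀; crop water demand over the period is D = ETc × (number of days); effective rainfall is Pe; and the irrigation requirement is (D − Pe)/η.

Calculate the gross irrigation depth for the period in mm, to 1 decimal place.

25.9 mm

Tmean = (30.3 + 10.3)/2 = 20.30 °C
ET₀ = 0.0023 × 8.31 × (20.30 + 17.8) × √20.0 = 0.0023 × 8.31 × 38.10 × 4.4721 = 3.2566 mm/d
ETc = Kc × ET₀ = 1.17 × 3.2566 = 3.8102 mm/d
Crop demand D = ETc × 10 d = 3.8102 × 10 = 38.102 mm
Pe = 0.79 × 22.0 = 17.380 mm
D − Pe = 38.102 − 17.380 = 20.722 mm
Gross irrigation = 20.722 / 0.80 = 25.903 mm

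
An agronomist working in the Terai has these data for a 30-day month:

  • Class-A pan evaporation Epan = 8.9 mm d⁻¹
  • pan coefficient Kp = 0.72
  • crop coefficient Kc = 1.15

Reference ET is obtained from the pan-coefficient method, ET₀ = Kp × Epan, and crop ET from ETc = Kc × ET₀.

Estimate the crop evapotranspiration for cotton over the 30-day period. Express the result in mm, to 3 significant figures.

221 mm

ET₀ = 0.72 × 8.9 = 6.4080 mm/d
ETc = Kc × ET₀ = 1.15 × 6.4080 = 7.3692 mm/d
Over 30 days: 7.3692 × 30 = 221.076 mm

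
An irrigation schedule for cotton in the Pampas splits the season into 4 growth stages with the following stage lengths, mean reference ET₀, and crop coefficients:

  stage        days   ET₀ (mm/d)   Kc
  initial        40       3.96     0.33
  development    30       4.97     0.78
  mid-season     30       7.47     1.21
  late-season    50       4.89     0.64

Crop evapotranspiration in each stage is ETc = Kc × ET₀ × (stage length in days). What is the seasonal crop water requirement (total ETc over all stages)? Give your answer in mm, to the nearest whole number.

596 mm

initial: 0.33 × 3.96 × 40 = 52.27 mm
development: 0.78 × 4.97 × 30 = 116.30 mm
mid-season: 1.21 × 7.47 × 30 = 271.16 mm
late-season: 0.64 × 4.89 × 50 = 156.48 mm
Seasonal total = 596.21 mm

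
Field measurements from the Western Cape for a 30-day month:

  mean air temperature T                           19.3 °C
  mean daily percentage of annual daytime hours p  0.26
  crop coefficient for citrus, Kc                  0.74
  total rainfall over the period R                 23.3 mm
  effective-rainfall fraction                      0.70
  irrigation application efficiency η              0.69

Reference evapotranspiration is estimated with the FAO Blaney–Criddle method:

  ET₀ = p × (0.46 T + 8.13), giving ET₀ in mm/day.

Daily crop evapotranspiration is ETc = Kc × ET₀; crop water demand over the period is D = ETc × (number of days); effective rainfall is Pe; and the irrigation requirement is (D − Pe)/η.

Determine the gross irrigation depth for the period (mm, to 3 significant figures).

ET₀ = 0.26 × (0.46 × 19.3 + 8.13) = 0.26 × 17.008 = 4.4221 mm/d
ETc = Kc × ET₀ = 0.74 × 4.4221 = 3.2724 mm/d
Crop demand D = ETc × 30 d = 3.2724 × 30 = 98.172 mm
Pe = 0.70 × 23.3 = 16.310 mm
D − Pe = 98.172 − 16.310 = 81.862 mm
Gross irrigation = 81.862 / 0.69 = 118.641 mm

119 mm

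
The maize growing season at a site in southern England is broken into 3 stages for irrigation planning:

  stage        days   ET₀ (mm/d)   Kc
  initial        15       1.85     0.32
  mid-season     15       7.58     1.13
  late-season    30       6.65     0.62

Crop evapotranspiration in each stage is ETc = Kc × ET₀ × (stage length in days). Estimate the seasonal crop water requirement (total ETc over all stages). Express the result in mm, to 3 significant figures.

initial: 0.32 × 1.85 × 15 = 8.88 mm
mid-season: 1.13 × 7.58 × 15 = 128.48 mm
late-season: 0.62 × 6.65 × 30 = 123.69 mm
Seasonal total = 261.05 mm

261 mm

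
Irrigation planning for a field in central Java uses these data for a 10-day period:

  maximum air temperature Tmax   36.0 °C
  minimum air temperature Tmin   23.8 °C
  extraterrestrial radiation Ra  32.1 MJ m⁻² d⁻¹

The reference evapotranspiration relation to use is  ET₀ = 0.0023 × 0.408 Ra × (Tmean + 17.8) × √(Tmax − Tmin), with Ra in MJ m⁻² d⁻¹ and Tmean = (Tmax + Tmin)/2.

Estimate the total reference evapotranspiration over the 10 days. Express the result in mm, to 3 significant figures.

Tmean = (36.0 + 23.8)/2 = 29.90 °C
0.408 Ra = 0.408 × 32.1 = 13.0968 mm/d equivalent
ET₀ = 0.0023 × 13.0968 × (29.90 + 17.8) × √12.2 = 0.0023 × 13.0968 × 47.70 × 3.4928 = 5.0186 mm/d
Over 10 days: 5.0186 × 10 = 50.186 mm

50.2 mm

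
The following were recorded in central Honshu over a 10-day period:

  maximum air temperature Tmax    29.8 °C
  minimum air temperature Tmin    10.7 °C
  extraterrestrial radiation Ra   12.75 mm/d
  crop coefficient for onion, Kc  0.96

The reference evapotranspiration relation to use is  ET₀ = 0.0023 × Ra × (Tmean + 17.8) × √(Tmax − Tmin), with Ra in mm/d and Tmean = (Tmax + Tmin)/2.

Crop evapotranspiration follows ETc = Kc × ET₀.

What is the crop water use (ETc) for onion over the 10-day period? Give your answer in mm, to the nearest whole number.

Tmean = (29.8 + 10.7)/2 = 20.25 °C
ET₀ = 0.0023 × 12.75 × (20.25 + 17.8) × √19.1 = 0.0023 × 12.75 × 38.05 × 4.3704 = 4.8766 mm/d
ETc = Kc × ET₀ = 0.96 × 4.8766 = 4.6815 mm/d
Over 10 days: 4.6815 × 10 = 46.815 mm

47 mm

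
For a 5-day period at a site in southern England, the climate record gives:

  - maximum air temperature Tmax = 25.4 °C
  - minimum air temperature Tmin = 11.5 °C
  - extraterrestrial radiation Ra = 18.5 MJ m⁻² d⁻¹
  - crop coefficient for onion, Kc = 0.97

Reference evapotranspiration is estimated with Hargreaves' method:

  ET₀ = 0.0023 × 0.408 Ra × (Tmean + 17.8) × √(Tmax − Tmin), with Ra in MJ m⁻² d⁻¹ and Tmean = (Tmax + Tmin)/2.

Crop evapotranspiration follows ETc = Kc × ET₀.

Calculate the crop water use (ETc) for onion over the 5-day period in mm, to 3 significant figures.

11.4 mm

Tmean = (25.4 + 11.5)/2 = 18.45 °C
0.408 Ra = 0.408 × 18.5 = 7.5480 mm/d equivalent
ET₀ = 0.0023 × 7.5480 × (18.45 + 17.8) × √13.9 = 0.0023 × 7.5480 × 36.25 × 3.7283 = 2.3463 mm/d
ETc = Kc × ET₀ = 0.97 × 2.3463 = 2.2759 mm/d
Over 5 days: 2.2759 × 5 = 11.380 mm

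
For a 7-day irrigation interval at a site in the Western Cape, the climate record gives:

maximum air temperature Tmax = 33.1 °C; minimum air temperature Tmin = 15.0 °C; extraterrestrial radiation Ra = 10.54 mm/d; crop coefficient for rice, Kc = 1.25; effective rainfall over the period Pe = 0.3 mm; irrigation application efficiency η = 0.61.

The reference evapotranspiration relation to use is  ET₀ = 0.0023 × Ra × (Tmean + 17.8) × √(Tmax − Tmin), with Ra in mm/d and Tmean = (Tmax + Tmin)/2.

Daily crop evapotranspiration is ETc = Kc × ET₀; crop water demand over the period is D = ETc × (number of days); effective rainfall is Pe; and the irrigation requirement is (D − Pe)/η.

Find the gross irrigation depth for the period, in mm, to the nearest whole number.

Tmean = (33.1 + 15.0)/2 = 24.05 °C
ET₀ = 0.0023 × 10.54 × (24.05 + 17.8) × √18.1 = 0.0023 × 10.54 × 41.85 × 4.2544 = 4.3162 mm/d
ETc = Kc × ET₀ = 1.25 × 4.3162 = 5.3953 mm/d
Crop demand D = ETc × 7 d = 5.3953 × 7 = 37.767 mm
D − Pe = 37.767 − 0.3 = 37.467 mm
Gross irrigation = 37.467 / 0.61 = 61.421 mm

61 mm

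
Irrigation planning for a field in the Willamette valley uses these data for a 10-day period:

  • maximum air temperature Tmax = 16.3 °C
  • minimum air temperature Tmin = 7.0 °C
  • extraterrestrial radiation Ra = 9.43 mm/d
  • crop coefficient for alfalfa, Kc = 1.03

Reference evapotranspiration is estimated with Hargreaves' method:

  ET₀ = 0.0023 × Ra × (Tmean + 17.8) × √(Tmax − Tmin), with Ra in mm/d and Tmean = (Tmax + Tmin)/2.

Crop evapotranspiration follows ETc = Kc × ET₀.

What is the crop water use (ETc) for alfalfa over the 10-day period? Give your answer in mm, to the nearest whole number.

20 mm

Tmean = (16.3 + 7.0)/2 = 11.65 °C
ET₀ = 0.0023 × 9.43 × (11.65 + 17.8) × √9.3 = 0.0023 × 9.43 × 29.45 × 3.0496 = 1.9479 mm/d
ETc = Kc × ET₀ = 1.03 × 1.9479 = 2.0063 mm/d
Over 10 days: 2.0063 × 10 = 20.063 mm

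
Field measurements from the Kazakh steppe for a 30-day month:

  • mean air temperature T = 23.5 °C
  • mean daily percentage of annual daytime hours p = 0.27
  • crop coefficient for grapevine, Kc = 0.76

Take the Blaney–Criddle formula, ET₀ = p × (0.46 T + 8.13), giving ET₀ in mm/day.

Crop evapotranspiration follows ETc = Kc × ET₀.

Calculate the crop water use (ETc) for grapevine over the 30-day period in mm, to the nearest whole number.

ET₀ = 0.27 × (0.46 × 23.5 + 8.13) = 0.27 × 18.940 = 5.1138 mm/d
ETc = Kc × ET₀ = 0.76 × 5.1138 = 3.8865 mm/d
Over 30 days: 3.8865 × 30 = 116.595 mm

117 mm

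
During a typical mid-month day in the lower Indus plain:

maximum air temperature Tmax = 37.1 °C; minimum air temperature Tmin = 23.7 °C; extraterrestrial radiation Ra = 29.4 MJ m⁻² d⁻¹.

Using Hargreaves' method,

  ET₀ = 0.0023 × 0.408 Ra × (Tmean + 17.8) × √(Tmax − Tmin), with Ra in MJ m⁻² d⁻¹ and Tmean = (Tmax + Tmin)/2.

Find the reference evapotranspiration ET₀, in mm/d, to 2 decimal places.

4.87 mm/d

Tmean = (37.1 + 23.7)/2 = 30.40 °C
0.408 Ra = 0.408 × 29.4 = 11.9952 mm/d equivalent
ET₀ = 0.0023 × 11.9952 × (30.40 + 17.8) × √13.4 = 0.0023 × 11.9952 × 48.20 × 3.6606 = 4.8678 mm/d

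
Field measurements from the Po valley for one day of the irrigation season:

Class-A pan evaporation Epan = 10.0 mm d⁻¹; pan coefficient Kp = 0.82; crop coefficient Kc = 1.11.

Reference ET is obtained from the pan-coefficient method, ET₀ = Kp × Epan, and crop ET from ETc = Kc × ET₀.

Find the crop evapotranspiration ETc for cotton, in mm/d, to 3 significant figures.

ET₀ = 0.82 × 10.0 = 8.2000 mm/d
ETc = Kc × ET₀ = 1.11 × 8.2000 = 9.1020 mm/d

9.10 mm/d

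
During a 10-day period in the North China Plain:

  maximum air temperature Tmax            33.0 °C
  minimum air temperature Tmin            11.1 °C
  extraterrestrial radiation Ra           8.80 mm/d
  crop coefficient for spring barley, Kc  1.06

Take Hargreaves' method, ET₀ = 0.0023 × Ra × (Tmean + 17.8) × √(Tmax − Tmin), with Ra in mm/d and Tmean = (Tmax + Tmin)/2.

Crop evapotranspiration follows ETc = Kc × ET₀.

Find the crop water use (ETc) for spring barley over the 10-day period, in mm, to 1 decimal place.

Tmean = (33.0 + 11.1)/2 = 22.05 °C
ET₀ = 0.0023 × 8.80 × (22.05 + 17.8) × √21.9 = 0.0023 × 8.80 × 39.85 × 4.6797 = 3.7745 mm/d
ETc = Kc × ET₀ = 1.06 × 3.7745 = 4.0010 mm/d
Over 10 days: 4.0010 × 10 = 40.010 mm

40.0 mm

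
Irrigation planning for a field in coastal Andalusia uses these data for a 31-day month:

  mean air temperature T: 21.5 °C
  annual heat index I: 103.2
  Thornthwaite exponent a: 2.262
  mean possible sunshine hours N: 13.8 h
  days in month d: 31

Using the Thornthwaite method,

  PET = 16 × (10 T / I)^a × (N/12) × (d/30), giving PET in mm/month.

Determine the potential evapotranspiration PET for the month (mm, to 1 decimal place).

10T/I = 10 × 21.5 / 103.2 = 2.0833
(10T/I)^a = 2.0833^2.262 = 5.2604
Uncorrected PET = 16 × 5.2604 = 84.166 mm
Correction = (N/12)(d/30) = (13.8/12)(31/30) = 1.1883
PET = 84.166 × 1.1883 = 100.014 mm/month

100.0 mm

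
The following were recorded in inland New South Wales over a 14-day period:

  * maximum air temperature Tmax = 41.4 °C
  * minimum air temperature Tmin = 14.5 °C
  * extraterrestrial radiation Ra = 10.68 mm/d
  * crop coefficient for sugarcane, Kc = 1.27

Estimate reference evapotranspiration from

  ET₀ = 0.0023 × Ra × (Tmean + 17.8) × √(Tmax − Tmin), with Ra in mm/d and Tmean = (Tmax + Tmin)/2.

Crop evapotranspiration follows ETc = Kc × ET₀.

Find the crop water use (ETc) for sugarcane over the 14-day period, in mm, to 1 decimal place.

Tmean = (41.4 + 14.5)/2 = 27.95 °C
ET₀ = 0.0023 × 10.68 × (27.95 + 17.8) × √26.9 = 0.0023 × 10.68 × 45.75 × 5.1865 = 5.8286 mm/d
ETc = Kc × ET₀ = 1.27 × 5.8286 = 7.4023 mm/d
Over 14 days: 7.4023 × 14 = 103.632 mm

103.6 mm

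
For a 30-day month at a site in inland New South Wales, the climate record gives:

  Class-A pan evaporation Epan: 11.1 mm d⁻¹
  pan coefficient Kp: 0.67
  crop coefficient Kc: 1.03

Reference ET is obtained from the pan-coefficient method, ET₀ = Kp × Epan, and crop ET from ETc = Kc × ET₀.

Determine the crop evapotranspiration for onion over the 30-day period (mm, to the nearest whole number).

ET₀ = 0.67 × 11.1 = 7.4370 mm/d
ETc = Kc × ET₀ = 1.03 × 7.4370 = 7.6601 mm/d
Over 30 days: 7.6601 × 30 = 229.803 mm

230 mm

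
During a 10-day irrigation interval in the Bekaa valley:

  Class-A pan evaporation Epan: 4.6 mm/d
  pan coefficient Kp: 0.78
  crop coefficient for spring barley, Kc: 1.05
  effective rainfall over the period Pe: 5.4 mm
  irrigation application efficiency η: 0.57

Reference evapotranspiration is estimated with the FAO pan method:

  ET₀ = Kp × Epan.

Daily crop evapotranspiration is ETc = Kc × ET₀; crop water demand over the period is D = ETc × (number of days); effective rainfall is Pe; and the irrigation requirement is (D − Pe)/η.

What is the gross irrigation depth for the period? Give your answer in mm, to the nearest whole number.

ET₀ = 0.78 × 4.6 = 3.5880 mm/d
ETc = Kc × ET₀ = 1.05 × 3.5880 = 3.7674 mm/d
Crop demand D = ETc × 10 d = 3.7674 × 10 = 37.674 mm
D − Pe = 37.674 − 5.4 = 32.274 mm
Gross irrigation = 32.274 / 0.57 = 56.621 mm

57 mm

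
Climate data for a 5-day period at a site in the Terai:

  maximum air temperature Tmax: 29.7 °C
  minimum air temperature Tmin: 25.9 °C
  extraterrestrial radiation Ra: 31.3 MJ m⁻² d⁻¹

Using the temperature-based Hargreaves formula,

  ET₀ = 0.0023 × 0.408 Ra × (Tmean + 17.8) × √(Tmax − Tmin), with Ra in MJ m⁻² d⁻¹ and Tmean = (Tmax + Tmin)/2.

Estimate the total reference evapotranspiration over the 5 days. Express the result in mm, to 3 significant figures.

13.1 mm

Tmean = (29.7 + 25.9)/2 = 27.80 °C
0.408 Ra = 0.408 × 31.3 = 12.7704 mm/d equivalent
ET₀ = 0.0023 × 12.7704 × (27.80 + 17.8) × √3.8 = 0.0023 × 12.7704 × 45.60 × 1.9494 = 2.6109 mm/d
Over 5 days: 2.6109 × 5 = 13.055 mm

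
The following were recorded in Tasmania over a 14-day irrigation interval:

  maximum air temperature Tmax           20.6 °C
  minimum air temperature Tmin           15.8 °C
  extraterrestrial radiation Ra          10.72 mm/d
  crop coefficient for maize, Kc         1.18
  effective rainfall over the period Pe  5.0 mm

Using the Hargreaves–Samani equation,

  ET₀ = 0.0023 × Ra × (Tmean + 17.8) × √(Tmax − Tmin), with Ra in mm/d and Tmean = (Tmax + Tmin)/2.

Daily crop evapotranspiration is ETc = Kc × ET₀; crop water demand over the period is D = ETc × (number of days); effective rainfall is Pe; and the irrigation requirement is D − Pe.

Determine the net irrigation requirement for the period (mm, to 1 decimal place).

27.1 mm

Tmean = (20.6 + 15.8)/2 = 18.20 °C
ET₀ = 0.0023 × 10.72 × (18.20 + 17.8) × √4.8 = 0.0023 × 10.72 × 36.00 × 2.1909 = 1.9447 mm/d
ETc = Kc × ET₀ = 1.18 × 1.9447 = 2.2947 mm/d
Crop demand D = ETc × 14 d = 2.2947 × 14 = 32.126 mm
D − Pe = 32.126 − 5.0 = 27.126 mm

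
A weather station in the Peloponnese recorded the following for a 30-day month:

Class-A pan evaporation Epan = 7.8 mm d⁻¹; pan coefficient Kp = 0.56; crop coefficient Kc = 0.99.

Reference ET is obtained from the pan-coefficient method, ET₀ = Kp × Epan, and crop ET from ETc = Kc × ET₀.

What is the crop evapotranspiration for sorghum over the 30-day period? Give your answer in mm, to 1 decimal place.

ET₀ = 0.56 × 7.8 = 4.3680 mm/d
ETc = Kc × ET₀ = 0.99 × 4.3680 = 4.3243 mm/d
Over 30 days: 4.3243 × 30 = 129.729 mm

129.7 mm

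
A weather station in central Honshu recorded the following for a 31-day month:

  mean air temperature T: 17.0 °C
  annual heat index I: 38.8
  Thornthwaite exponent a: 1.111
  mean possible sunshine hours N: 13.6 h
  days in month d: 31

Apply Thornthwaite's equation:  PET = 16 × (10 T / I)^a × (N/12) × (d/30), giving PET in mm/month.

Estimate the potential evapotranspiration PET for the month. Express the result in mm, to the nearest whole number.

10T/I = 10 × 17.0 / 38.8 = 4.3814
(10T/I)^a = 4.3814^1.111 = 5.1622
Uncorrected PET = 16 × 5.1622 = 82.595 mm
Correction = (N/12)(d/30) = (13.6/12)(31/30) = 1.1711
PET = 82.595 × 1.1711 = 96.727 mm/month

97 mm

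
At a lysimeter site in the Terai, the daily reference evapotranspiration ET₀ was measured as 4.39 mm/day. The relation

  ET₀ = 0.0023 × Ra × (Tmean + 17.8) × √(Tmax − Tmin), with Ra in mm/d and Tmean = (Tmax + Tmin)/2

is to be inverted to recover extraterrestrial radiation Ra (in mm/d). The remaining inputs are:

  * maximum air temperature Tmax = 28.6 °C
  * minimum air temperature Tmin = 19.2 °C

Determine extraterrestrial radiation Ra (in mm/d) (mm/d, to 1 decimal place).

Tmean = 23.90 °C; √ΔT = 3.0659
Ra = ET₀ / [0.0023 × (Tmean+17.8) × √ΔT] = 4.39 / (0.0023 × 41.70 × 3.0659) = 14.929 mm/d

14.9 mm/d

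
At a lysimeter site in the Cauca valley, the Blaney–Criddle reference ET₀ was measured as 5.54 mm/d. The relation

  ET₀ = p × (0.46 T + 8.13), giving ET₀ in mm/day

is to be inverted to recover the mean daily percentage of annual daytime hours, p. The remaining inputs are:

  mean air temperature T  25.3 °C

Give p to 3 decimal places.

p = ET₀ / (0.46 T + 8.13) = 5.54 / (0.46 × 25.3 + 8.13) = 5.54 / 19.768 = 0.2803

0.280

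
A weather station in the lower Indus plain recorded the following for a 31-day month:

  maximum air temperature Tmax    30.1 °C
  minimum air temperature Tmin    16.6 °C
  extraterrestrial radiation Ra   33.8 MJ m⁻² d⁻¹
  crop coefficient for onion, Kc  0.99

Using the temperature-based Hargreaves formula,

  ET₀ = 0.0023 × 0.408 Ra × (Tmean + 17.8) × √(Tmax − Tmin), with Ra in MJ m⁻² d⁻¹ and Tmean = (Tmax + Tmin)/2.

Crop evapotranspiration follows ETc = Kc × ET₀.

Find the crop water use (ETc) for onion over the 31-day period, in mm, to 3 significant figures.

Tmean = (30.1 + 16.6)/2 = 23.35 °C
0.408 Ra = 0.408 × 33.8 = 13.7904 mm/d equivalent
ET₀ = 0.0023 × 13.7904 × (23.35 + 17.8) × √13.5 = 0.0023 × 13.7904 × 41.15 × 3.6742 = 4.7955 mm/d
ETc = Kc × ET₀ = 0.99 × 4.7955 = 4.7475 mm/d
Over 31 days: 4.7475 × 31 = 147.173 mm

147 mm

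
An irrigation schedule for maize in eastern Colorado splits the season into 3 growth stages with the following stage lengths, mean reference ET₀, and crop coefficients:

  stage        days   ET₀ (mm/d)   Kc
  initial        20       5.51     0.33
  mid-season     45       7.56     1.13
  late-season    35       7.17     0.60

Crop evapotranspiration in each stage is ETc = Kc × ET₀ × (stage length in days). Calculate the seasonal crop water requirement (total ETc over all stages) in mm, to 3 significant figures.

571 mm

initial: 0.33 × 5.51 × 20 = 36.37 mm
mid-season: 1.13 × 7.56 × 45 = 384.43 mm
late-season: 0.60 × 7.17 × 35 = 150.57 mm
Seasonal total = 571.37 mm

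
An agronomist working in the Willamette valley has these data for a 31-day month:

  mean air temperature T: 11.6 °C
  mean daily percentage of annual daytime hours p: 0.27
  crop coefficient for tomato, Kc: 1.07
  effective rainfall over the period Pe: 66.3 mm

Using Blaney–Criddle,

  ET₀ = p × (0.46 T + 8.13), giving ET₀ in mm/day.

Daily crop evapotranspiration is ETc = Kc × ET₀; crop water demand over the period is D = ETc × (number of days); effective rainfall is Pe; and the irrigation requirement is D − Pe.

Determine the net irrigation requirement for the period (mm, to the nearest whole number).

ET₀ = 0.27 × (0.46 × 11.6 + 8.13) = 0.27 × 13.466 = 3.6358 mm/d
ETc = Kc × ET₀ = 1.07 × 3.6358 = 3.8903 mm/d
Crop demand D = ETc × 31 d = 3.8903 × 31 = 120.599 mm
D − Pe = 120.599 − 66.3 = 54.299 mm

54 mm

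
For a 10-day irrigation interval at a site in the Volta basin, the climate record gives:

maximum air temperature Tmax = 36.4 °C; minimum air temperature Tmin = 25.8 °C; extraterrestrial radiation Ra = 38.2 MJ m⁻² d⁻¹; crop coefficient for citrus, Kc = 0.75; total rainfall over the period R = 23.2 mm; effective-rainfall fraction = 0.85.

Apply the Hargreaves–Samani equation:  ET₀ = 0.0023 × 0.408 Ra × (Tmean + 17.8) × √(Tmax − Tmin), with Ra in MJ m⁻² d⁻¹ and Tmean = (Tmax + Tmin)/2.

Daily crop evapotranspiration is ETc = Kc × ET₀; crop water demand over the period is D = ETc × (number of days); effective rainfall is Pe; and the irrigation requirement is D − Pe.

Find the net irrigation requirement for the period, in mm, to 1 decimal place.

Tmean = (36.4 + 25.8)/2 = 31.10 °C
0.408 Ra = 0.408 × 38.2 = 15.5856 mm/d equivalent
ET₀ = 0.0023 × 15.5856 × (31.10 + 17.8) × √10.6 = 0.0023 × 15.5856 × 48.90 × 3.2558 = 5.7071 mm/d
ETc = Kc × ET₀ = 0.75 × 5.7071 = 4.2803 mm/d
Crop demand D = ETc × 10 d = 4.2803 × 10 = 42.803 mm
Pe = 0.85 × 23.2 = 19.720 mm
D − Pe = 42.803 − 19.720 = 23.083 mm

23.1 mm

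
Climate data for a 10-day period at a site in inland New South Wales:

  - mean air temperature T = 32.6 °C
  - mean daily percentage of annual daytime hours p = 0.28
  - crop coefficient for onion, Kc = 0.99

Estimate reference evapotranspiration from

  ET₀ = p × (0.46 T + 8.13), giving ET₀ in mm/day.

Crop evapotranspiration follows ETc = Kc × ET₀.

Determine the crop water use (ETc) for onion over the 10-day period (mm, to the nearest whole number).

64 mm

ET₀ = 0.28 × (0.46 × 32.6 + 8.13) = 0.28 × 23.126 = 6.4753 mm/d
ETc = Kc × ET₀ = 0.99 × 6.4753 = 6.4105 mm/d
Over 10 days: 6.4105 × 10 = 64.105 mm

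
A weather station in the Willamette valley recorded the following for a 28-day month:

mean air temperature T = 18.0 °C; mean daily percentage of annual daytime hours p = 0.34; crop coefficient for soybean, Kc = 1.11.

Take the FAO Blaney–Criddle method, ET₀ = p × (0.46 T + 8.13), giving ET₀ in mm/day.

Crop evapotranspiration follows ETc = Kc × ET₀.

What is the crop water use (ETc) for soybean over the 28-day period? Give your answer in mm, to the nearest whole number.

173 mm

ET₀ = 0.34 × (0.46 × 18.0 + 8.13) = 0.34 × 16.410 = 5.5794 mm/d
ETc = Kc × ET₀ = 1.11 × 5.5794 = 6.1931 mm/d
Over 28 days: 6.1931 × 28 = 173.407 mm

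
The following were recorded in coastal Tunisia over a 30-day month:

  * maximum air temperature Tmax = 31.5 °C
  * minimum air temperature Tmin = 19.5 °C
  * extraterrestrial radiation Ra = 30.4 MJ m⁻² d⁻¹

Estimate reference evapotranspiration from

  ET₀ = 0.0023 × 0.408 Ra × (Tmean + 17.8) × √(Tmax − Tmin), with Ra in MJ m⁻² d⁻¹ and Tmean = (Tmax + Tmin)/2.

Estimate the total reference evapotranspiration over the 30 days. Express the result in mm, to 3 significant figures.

128 mm

Tmean = (31.5 + 19.5)/2 = 25.50 °C
0.408 Ra = 0.408 × 30.4 = 12.4032 mm/d equivalent
ET₀ = 0.0023 × 12.4032 × (25.50 + 17.8) × √12.0 = 0.0023 × 12.4032 × 43.30 × 3.4641 = 4.2790 mm/d
Over 30 days: 4.2790 × 30 = 128.370 mm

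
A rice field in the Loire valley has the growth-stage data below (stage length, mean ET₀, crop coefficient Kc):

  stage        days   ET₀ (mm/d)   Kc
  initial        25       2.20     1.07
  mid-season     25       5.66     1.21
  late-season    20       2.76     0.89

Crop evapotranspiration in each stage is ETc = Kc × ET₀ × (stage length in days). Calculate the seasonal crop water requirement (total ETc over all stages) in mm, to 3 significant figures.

initial: 1.07 × 2.20 × 25 = 58.85 mm
mid-season: 1.21 × 5.66 × 25 = 171.22 mm
late-season: 0.89 × 2.76 × 20 = 49.13 mm
Seasonal total = 279.20 mm

279 mm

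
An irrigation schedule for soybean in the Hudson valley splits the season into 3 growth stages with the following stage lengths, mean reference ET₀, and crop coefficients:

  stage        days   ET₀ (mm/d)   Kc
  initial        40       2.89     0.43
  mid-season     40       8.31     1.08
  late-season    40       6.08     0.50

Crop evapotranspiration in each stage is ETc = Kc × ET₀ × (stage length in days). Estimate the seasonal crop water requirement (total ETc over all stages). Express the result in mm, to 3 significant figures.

530 mm

initial: 0.43 × 2.89 × 40 = 49.71 mm
mid-season: 1.08 × 8.31 × 40 = 358.99 mm
late-season: 0.50 × 6.08 × 40 = 121.60 mm
Seasonal total = 530.30 mm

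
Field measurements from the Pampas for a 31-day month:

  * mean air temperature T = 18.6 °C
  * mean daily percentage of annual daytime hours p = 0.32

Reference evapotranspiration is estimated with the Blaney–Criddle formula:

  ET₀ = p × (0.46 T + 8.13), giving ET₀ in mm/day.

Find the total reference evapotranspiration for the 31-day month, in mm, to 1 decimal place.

ET₀ = 0.32 × (0.46 × 18.6 + 8.13) = 0.32 × 16.686 = 5.3395 mm/d
Monthly total = 5.3395 × 31 = 165.525 mm

165.5 mm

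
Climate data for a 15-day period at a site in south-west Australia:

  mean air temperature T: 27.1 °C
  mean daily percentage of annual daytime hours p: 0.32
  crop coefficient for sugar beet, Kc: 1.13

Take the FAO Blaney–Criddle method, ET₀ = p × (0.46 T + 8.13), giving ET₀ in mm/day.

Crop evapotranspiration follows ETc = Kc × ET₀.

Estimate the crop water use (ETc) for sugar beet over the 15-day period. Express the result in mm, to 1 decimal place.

ET₀ = 0.32 × (0.46 × 27.1 + 8.13) = 0.32 × 20.596 = 6.5907 mm/d
ETc = Kc × ET₀ = 1.13 × 6.5907 = 7.4475 mm/d
Over 15 days: 7.4475 × 15 = 111.713 mm

111.7 mm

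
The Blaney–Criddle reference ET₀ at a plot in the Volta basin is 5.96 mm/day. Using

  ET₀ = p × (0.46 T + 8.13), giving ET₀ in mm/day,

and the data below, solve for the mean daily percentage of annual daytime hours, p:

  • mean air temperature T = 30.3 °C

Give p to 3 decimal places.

p = ET₀ / (0.46 T + 8.13) = 5.96 / (0.46 × 30.3 + 8.13) = 5.96 / 22.068 = 0.2701

0.270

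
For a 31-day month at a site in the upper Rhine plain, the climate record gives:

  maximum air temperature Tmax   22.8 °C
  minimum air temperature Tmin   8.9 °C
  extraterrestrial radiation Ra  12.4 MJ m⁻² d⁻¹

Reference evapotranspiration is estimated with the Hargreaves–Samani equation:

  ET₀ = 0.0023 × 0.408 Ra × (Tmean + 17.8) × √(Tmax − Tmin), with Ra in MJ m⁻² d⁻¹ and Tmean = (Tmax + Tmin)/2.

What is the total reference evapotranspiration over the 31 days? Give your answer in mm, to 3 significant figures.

45.3 mm

Tmean = (22.8 + 8.9)/2 = 15.85 °C
0.408 Ra = 0.408 × 12.4 = 5.0592 mm/d equivalent
ET₀ = 0.0023 × 5.0592 × (15.85 + 17.8) × √13.9 = 0.0023 × 5.0592 × 33.65 × 3.7283 = 1.4598 mm/d
Over 31 days: 1.4598 × 31 = 45.254 mm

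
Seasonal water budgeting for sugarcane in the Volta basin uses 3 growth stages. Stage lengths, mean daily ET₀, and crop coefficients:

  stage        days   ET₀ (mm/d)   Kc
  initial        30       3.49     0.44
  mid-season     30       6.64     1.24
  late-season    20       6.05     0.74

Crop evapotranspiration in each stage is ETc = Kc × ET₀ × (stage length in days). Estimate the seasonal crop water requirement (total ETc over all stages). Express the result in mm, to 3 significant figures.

initial: 0.44 × 3.49 × 30 = 46.07 mm
mid-season: 1.24 × 6.64 × 30 = 247.01 mm
late-season: 0.74 × 6.05 × 20 = 89.54 mm
Seasonal total = 382.62 mm

383 mm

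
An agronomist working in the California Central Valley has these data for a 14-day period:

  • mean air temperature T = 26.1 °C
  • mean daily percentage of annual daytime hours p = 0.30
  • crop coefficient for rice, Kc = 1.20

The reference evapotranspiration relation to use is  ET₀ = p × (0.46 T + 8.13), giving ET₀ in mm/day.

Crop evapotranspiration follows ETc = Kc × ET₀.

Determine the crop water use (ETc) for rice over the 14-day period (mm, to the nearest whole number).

101 mm

ET₀ = 0.30 × (0.46 × 26.1 + 8.13) = 0.30 × 20.136 = 6.0408 mm/d
ETc = Kc × ET₀ = 1.20 × 6.0408 = 7.2490 mm/d
Over 14 days: 7.2490 × 14 = 101.486 mm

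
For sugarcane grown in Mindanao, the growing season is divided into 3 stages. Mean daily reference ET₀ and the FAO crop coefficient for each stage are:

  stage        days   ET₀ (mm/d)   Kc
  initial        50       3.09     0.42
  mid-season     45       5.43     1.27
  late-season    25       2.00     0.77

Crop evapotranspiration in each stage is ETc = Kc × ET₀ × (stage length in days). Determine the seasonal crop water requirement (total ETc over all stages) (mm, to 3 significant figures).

414 mm

initial: 0.42 × 3.09 × 50 = 64.89 mm
mid-season: 1.27 × 5.43 × 45 = 310.32 mm
late-season: 0.77 × 2.00 × 25 = 38.50 mm
Seasonal total = 413.71 mm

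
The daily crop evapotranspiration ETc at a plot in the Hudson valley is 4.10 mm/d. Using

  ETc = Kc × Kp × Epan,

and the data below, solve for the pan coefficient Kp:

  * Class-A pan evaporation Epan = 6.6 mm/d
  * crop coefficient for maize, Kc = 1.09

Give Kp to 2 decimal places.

0.57

ETc = Kc × Kp × Epan  ⇒  Kp = ETc / (Kc × Epan)
Kp = 4.10 / (1.09 × 6.6) = 4.10 / 7.194 = 0.5699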